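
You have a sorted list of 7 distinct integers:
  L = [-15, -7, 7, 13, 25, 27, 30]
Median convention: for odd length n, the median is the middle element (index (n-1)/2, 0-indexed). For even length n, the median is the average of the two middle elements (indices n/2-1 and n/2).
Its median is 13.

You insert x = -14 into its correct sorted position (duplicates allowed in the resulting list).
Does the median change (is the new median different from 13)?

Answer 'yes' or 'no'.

Old median = 13
Insert x = -14
New median = 10
Changed? yes

Answer: yes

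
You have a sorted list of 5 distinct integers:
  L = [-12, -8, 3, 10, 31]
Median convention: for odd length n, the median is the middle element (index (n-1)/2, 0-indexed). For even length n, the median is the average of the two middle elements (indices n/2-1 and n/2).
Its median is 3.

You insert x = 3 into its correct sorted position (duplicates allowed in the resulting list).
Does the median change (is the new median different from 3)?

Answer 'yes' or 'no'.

Answer: no

Derivation:
Old median = 3
Insert x = 3
New median = 3
Changed? no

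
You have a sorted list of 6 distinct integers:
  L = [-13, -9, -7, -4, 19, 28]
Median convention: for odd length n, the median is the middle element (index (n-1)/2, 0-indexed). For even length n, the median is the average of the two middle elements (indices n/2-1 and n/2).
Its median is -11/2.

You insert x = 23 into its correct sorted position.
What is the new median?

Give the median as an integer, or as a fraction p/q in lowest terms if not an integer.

Old list (sorted, length 6): [-13, -9, -7, -4, 19, 28]
Old median = -11/2
Insert x = 23
Old length even (6). Middle pair: indices 2,3 = -7,-4.
New length odd (7). New median = single middle element.
x = 23: 5 elements are < x, 1 elements are > x.
New sorted list: [-13, -9, -7, -4, 19, 23, 28]
New median = -4

Answer: -4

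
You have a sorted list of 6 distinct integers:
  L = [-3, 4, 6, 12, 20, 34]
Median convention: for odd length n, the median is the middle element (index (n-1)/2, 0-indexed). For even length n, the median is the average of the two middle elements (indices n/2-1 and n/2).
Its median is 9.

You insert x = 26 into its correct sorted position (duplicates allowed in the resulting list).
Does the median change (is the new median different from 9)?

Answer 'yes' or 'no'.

Answer: yes

Derivation:
Old median = 9
Insert x = 26
New median = 12
Changed? yes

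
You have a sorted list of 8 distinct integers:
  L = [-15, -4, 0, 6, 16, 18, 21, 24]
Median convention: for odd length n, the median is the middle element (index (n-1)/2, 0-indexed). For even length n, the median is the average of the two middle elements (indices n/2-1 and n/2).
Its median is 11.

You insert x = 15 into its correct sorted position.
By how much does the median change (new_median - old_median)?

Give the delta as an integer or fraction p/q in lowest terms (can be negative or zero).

Old median = 11
After inserting x = 15: new sorted = [-15, -4, 0, 6, 15, 16, 18, 21, 24]
New median = 15
Delta = 15 - 11 = 4

Answer: 4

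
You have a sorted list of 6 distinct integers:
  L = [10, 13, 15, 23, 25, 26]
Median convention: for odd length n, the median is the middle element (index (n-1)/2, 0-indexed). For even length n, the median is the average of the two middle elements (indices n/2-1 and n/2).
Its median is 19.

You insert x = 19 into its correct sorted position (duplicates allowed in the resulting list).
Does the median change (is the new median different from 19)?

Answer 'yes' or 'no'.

Old median = 19
Insert x = 19
New median = 19
Changed? no

Answer: no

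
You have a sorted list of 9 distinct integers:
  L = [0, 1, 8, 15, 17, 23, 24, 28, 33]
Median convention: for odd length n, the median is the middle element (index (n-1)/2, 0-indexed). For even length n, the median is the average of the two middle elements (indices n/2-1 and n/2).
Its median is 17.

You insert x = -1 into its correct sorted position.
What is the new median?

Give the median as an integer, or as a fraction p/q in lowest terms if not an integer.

Answer: 16

Derivation:
Old list (sorted, length 9): [0, 1, 8, 15, 17, 23, 24, 28, 33]
Old median = 17
Insert x = -1
Old length odd (9). Middle was index 4 = 17.
New length even (10). New median = avg of two middle elements.
x = -1: 0 elements are < x, 9 elements are > x.
New sorted list: [-1, 0, 1, 8, 15, 17, 23, 24, 28, 33]
New median = 16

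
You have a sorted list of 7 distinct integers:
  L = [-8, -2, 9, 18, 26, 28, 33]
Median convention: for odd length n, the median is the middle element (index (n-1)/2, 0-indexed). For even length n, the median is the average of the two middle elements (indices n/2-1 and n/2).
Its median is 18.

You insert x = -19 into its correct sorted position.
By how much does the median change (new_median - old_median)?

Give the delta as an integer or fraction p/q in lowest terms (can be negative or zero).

Old median = 18
After inserting x = -19: new sorted = [-19, -8, -2, 9, 18, 26, 28, 33]
New median = 27/2
Delta = 27/2 - 18 = -9/2

Answer: -9/2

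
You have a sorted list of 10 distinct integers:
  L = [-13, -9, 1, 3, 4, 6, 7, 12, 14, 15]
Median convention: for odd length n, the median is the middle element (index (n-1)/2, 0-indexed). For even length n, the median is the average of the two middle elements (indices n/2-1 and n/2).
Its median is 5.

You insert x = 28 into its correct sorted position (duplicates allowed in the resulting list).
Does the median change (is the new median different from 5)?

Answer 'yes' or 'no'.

Old median = 5
Insert x = 28
New median = 6
Changed? yes

Answer: yes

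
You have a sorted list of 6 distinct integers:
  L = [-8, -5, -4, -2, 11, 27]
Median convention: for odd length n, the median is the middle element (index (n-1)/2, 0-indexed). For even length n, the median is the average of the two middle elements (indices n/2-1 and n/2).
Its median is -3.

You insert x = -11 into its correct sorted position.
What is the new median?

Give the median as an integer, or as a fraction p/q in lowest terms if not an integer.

Answer: -4

Derivation:
Old list (sorted, length 6): [-8, -5, -4, -2, 11, 27]
Old median = -3
Insert x = -11
Old length even (6). Middle pair: indices 2,3 = -4,-2.
New length odd (7). New median = single middle element.
x = -11: 0 elements are < x, 6 elements are > x.
New sorted list: [-11, -8, -5, -4, -2, 11, 27]
New median = -4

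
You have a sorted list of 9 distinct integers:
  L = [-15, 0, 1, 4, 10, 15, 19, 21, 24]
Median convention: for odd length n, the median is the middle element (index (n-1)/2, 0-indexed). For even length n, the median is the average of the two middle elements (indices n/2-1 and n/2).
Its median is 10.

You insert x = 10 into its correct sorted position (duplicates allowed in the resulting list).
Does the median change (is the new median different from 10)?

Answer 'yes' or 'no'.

Old median = 10
Insert x = 10
New median = 10
Changed? no

Answer: no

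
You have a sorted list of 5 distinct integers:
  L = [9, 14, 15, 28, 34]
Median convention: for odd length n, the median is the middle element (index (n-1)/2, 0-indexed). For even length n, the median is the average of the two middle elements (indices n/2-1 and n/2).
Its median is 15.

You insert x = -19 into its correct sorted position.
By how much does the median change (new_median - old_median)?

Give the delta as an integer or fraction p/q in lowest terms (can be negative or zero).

Old median = 15
After inserting x = -19: new sorted = [-19, 9, 14, 15, 28, 34]
New median = 29/2
Delta = 29/2 - 15 = -1/2

Answer: -1/2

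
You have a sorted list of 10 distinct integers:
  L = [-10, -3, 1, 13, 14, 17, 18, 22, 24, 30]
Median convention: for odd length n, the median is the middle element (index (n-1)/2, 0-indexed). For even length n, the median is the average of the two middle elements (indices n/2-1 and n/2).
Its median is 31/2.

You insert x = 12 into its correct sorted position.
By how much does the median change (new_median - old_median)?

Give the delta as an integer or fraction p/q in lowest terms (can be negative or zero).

Old median = 31/2
After inserting x = 12: new sorted = [-10, -3, 1, 12, 13, 14, 17, 18, 22, 24, 30]
New median = 14
Delta = 14 - 31/2 = -3/2

Answer: -3/2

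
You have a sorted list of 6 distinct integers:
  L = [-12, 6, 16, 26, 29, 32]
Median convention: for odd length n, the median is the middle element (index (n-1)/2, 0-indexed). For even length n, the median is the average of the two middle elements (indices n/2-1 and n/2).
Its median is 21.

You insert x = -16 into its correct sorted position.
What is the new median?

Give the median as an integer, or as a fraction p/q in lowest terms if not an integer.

Old list (sorted, length 6): [-12, 6, 16, 26, 29, 32]
Old median = 21
Insert x = -16
Old length even (6). Middle pair: indices 2,3 = 16,26.
New length odd (7). New median = single middle element.
x = -16: 0 elements are < x, 6 elements are > x.
New sorted list: [-16, -12, 6, 16, 26, 29, 32]
New median = 16

Answer: 16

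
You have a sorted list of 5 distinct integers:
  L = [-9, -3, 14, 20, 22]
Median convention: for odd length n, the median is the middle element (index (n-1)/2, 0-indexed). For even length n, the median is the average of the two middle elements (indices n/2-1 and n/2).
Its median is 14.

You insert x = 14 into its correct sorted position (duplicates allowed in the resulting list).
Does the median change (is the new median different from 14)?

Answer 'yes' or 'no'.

Old median = 14
Insert x = 14
New median = 14
Changed? no

Answer: no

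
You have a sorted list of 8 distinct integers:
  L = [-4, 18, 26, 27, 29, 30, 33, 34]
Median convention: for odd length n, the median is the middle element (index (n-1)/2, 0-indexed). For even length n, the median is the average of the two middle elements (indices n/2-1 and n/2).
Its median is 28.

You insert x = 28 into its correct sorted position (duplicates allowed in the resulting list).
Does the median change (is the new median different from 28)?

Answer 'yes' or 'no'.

Old median = 28
Insert x = 28
New median = 28
Changed? no

Answer: no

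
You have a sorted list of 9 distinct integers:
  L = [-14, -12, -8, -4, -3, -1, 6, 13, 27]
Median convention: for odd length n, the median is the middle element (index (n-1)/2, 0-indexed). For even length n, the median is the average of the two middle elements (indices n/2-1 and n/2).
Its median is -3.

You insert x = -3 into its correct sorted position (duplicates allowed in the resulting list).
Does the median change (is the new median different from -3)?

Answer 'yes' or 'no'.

Old median = -3
Insert x = -3
New median = -3
Changed? no

Answer: no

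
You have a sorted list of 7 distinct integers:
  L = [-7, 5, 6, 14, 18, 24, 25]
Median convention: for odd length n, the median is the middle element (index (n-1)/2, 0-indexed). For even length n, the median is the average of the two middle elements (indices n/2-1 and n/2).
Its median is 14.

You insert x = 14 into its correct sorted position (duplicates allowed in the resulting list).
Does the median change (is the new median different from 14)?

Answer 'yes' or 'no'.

Answer: no

Derivation:
Old median = 14
Insert x = 14
New median = 14
Changed? no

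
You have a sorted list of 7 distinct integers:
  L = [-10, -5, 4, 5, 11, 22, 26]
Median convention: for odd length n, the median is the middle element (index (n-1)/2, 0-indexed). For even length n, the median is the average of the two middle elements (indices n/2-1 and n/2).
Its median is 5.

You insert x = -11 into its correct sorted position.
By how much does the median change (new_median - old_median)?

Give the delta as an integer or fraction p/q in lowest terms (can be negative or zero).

Old median = 5
After inserting x = -11: new sorted = [-11, -10, -5, 4, 5, 11, 22, 26]
New median = 9/2
Delta = 9/2 - 5 = -1/2

Answer: -1/2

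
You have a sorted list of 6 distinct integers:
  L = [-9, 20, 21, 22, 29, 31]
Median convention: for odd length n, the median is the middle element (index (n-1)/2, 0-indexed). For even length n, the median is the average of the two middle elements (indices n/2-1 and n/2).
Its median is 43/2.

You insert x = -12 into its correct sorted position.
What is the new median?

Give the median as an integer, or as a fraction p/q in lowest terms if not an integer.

Old list (sorted, length 6): [-9, 20, 21, 22, 29, 31]
Old median = 43/2
Insert x = -12
Old length even (6). Middle pair: indices 2,3 = 21,22.
New length odd (7). New median = single middle element.
x = -12: 0 elements are < x, 6 elements are > x.
New sorted list: [-12, -9, 20, 21, 22, 29, 31]
New median = 21

Answer: 21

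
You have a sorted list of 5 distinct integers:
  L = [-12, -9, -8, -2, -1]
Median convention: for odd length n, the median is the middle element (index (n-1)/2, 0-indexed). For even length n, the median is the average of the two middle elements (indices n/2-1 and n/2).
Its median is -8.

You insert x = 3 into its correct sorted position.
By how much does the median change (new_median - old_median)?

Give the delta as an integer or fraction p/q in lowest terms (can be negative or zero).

Old median = -8
After inserting x = 3: new sorted = [-12, -9, -8, -2, -1, 3]
New median = -5
Delta = -5 - -8 = 3

Answer: 3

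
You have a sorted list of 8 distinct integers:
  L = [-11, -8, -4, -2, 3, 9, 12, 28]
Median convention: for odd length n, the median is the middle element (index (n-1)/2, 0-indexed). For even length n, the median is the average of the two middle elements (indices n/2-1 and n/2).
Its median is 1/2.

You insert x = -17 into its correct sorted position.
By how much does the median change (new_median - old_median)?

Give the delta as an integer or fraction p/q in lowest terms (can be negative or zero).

Answer: -5/2

Derivation:
Old median = 1/2
After inserting x = -17: new sorted = [-17, -11, -8, -4, -2, 3, 9, 12, 28]
New median = -2
Delta = -2 - 1/2 = -5/2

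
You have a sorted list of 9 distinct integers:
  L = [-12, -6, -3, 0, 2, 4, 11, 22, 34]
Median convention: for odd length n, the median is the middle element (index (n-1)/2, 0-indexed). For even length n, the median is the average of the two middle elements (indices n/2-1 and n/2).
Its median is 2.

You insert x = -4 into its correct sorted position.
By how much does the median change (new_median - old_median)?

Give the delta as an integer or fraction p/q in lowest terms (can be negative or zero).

Old median = 2
After inserting x = -4: new sorted = [-12, -6, -4, -3, 0, 2, 4, 11, 22, 34]
New median = 1
Delta = 1 - 2 = -1

Answer: -1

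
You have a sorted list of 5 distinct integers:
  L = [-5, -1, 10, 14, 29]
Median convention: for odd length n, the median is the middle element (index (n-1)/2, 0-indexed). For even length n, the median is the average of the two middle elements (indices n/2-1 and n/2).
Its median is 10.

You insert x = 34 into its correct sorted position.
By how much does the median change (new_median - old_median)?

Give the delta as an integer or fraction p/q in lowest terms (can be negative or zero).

Old median = 10
After inserting x = 34: new sorted = [-5, -1, 10, 14, 29, 34]
New median = 12
Delta = 12 - 10 = 2

Answer: 2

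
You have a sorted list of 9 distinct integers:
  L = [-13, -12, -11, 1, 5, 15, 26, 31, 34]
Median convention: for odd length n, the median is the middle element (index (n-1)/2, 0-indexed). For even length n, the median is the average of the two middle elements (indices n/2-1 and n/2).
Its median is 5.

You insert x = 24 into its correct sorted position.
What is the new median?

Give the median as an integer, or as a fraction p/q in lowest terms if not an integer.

Answer: 10

Derivation:
Old list (sorted, length 9): [-13, -12, -11, 1, 5, 15, 26, 31, 34]
Old median = 5
Insert x = 24
Old length odd (9). Middle was index 4 = 5.
New length even (10). New median = avg of two middle elements.
x = 24: 6 elements are < x, 3 elements are > x.
New sorted list: [-13, -12, -11, 1, 5, 15, 24, 26, 31, 34]
New median = 10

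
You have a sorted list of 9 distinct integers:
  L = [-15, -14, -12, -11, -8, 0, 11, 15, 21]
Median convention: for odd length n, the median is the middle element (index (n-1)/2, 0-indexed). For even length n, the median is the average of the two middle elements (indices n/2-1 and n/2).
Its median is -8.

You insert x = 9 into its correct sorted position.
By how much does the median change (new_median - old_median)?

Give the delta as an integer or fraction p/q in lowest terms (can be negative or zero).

Answer: 4

Derivation:
Old median = -8
After inserting x = 9: new sorted = [-15, -14, -12, -11, -8, 0, 9, 11, 15, 21]
New median = -4
Delta = -4 - -8 = 4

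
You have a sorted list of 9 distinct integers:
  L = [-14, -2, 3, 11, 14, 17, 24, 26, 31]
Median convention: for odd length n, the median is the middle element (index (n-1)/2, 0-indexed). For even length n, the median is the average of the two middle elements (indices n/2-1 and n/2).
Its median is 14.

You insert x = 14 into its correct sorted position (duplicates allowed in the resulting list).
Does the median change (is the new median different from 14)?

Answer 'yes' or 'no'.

Old median = 14
Insert x = 14
New median = 14
Changed? no

Answer: no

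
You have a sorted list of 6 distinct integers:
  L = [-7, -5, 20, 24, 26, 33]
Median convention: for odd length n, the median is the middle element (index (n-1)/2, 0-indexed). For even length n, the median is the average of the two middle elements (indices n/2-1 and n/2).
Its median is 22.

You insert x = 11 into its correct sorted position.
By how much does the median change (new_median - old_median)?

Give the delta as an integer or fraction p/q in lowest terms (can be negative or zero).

Answer: -2

Derivation:
Old median = 22
After inserting x = 11: new sorted = [-7, -5, 11, 20, 24, 26, 33]
New median = 20
Delta = 20 - 22 = -2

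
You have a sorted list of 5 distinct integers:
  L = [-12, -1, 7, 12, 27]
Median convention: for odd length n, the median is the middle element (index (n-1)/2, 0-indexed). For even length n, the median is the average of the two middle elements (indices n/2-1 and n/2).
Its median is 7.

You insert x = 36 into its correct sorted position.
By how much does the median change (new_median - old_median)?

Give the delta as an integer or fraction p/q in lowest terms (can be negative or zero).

Answer: 5/2

Derivation:
Old median = 7
After inserting x = 36: new sorted = [-12, -1, 7, 12, 27, 36]
New median = 19/2
Delta = 19/2 - 7 = 5/2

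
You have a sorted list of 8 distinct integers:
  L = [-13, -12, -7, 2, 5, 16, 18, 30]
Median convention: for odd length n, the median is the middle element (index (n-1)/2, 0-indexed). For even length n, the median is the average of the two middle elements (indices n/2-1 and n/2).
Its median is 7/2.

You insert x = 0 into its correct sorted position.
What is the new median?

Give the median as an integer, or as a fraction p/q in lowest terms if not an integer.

Answer: 2

Derivation:
Old list (sorted, length 8): [-13, -12, -7, 2, 5, 16, 18, 30]
Old median = 7/2
Insert x = 0
Old length even (8). Middle pair: indices 3,4 = 2,5.
New length odd (9). New median = single middle element.
x = 0: 3 elements are < x, 5 elements are > x.
New sorted list: [-13, -12, -7, 0, 2, 5, 16, 18, 30]
New median = 2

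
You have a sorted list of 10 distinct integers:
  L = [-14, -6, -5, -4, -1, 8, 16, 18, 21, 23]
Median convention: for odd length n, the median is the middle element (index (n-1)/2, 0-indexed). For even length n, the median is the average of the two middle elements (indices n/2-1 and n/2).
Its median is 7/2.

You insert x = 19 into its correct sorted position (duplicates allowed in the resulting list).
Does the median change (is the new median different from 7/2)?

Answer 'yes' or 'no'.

Answer: yes

Derivation:
Old median = 7/2
Insert x = 19
New median = 8
Changed? yes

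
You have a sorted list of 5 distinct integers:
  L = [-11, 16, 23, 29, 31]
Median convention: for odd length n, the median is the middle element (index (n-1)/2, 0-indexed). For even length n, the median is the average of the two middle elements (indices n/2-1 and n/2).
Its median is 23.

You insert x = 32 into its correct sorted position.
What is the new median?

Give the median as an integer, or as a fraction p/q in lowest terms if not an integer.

Old list (sorted, length 5): [-11, 16, 23, 29, 31]
Old median = 23
Insert x = 32
Old length odd (5). Middle was index 2 = 23.
New length even (6). New median = avg of two middle elements.
x = 32: 5 elements are < x, 0 elements are > x.
New sorted list: [-11, 16, 23, 29, 31, 32]
New median = 26

Answer: 26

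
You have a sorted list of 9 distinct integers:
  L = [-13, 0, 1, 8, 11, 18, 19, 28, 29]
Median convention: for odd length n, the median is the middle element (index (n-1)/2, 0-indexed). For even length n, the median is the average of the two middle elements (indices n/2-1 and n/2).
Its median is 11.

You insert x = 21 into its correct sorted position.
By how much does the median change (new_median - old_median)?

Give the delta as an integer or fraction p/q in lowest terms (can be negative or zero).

Old median = 11
After inserting x = 21: new sorted = [-13, 0, 1, 8, 11, 18, 19, 21, 28, 29]
New median = 29/2
Delta = 29/2 - 11 = 7/2

Answer: 7/2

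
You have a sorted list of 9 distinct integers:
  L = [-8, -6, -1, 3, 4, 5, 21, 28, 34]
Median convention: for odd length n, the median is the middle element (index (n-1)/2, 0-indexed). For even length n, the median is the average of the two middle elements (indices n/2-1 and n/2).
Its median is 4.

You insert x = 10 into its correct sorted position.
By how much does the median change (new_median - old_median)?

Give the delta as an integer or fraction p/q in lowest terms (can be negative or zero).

Answer: 1/2

Derivation:
Old median = 4
After inserting x = 10: new sorted = [-8, -6, -1, 3, 4, 5, 10, 21, 28, 34]
New median = 9/2
Delta = 9/2 - 4 = 1/2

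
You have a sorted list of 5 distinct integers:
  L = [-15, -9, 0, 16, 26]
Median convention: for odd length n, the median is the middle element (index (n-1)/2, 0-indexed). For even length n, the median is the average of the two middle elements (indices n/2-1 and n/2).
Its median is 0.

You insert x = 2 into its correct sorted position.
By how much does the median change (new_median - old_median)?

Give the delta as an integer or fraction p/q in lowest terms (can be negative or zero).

Old median = 0
After inserting x = 2: new sorted = [-15, -9, 0, 2, 16, 26]
New median = 1
Delta = 1 - 0 = 1

Answer: 1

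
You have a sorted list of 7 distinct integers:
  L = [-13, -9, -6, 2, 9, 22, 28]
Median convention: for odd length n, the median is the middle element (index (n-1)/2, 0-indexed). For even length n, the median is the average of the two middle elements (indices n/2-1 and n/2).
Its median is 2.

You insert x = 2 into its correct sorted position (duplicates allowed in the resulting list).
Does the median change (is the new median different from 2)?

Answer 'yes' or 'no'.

Old median = 2
Insert x = 2
New median = 2
Changed? no

Answer: no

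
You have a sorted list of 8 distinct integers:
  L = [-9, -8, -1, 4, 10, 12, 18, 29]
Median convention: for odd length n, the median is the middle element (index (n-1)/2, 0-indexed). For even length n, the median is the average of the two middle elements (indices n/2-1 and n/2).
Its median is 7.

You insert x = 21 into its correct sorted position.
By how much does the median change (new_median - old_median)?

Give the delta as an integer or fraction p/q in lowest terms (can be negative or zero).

Old median = 7
After inserting x = 21: new sorted = [-9, -8, -1, 4, 10, 12, 18, 21, 29]
New median = 10
Delta = 10 - 7 = 3

Answer: 3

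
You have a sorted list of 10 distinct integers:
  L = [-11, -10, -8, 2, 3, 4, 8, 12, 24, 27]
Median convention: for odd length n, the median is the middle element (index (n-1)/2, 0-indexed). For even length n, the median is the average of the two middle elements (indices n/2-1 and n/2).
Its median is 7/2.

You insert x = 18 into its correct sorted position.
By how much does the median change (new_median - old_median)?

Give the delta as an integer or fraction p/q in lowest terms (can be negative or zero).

Old median = 7/2
After inserting x = 18: new sorted = [-11, -10, -8, 2, 3, 4, 8, 12, 18, 24, 27]
New median = 4
Delta = 4 - 7/2 = 1/2

Answer: 1/2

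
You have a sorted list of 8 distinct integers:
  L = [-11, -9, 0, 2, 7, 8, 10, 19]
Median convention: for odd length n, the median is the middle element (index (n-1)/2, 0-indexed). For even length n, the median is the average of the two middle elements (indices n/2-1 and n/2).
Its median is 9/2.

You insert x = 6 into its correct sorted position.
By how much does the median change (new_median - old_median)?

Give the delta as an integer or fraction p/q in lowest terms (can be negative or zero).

Old median = 9/2
After inserting x = 6: new sorted = [-11, -9, 0, 2, 6, 7, 8, 10, 19]
New median = 6
Delta = 6 - 9/2 = 3/2

Answer: 3/2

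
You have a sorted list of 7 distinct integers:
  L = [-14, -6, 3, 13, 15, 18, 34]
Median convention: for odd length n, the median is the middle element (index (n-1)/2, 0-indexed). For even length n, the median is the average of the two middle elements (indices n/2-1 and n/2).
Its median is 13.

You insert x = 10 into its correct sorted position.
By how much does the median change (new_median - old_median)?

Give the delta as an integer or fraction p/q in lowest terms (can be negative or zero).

Old median = 13
After inserting x = 10: new sorted = [-14, -6, 3, 10, 13, 15, 18, 34]
New median = 23/2
Delta = 23/2 - 13 = -3/2

Answer: -3/2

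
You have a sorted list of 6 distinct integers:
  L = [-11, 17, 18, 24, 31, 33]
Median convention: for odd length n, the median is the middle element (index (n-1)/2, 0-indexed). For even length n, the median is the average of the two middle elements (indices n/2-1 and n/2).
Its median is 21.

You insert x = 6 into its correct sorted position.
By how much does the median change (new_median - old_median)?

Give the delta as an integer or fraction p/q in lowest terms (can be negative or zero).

Old median = 21
After inserting x = 6: new sorted = [-11, 6, 17, 18, 24, 31, 33]
New median = 18
Delta = 18 - 21 = -3

Answer: -3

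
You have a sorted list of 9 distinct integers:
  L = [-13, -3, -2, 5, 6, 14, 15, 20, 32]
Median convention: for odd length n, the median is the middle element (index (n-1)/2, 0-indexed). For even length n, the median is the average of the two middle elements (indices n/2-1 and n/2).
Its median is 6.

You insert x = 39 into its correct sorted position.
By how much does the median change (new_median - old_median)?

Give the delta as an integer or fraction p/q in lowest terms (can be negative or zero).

Answer: 4

Derivation:
Old median = 6
After inserting x = 39: new sorted = [-13, -3, -2, 5, 6, 14, 15, 20, 32, 39]
New median = 10
Delta = 10 - 6 = 4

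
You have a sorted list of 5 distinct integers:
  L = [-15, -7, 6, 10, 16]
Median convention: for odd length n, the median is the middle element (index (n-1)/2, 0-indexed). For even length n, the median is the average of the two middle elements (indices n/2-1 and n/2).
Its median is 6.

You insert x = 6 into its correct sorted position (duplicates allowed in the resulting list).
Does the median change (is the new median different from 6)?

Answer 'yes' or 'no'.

Answer: no

Derivation:
Old median = 6
Insert x = 6
New median = 6
Changed? no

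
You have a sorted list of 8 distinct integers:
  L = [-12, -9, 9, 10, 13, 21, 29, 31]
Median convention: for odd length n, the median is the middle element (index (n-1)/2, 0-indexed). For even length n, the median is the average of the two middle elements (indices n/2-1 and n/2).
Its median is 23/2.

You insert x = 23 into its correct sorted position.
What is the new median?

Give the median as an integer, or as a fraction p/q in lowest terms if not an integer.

Answer: 13

Derivation:
Old list (sorted, length 8): [-12, -9, 9, 10, 13, 21, 29, 31]
Old median = 23/2
Insert x = 23
Old length even (8). Middle pair: indices 3,4 = 10,13.
New length odd (9). New median = single middle element.
x = 23: 6 elements are < x, 2 elements are > x.
New sorted list: [-12, -9, 9, 10, 13, 21, 23, 29, 31]
New median = 13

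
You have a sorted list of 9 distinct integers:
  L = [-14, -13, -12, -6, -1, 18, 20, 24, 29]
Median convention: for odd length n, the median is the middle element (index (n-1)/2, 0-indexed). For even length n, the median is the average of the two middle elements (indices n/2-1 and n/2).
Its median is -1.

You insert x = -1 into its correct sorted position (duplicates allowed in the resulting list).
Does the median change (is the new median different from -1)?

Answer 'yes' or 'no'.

Old median = -1
Insert x = -1
New median = -1
Changed? no

Answer: no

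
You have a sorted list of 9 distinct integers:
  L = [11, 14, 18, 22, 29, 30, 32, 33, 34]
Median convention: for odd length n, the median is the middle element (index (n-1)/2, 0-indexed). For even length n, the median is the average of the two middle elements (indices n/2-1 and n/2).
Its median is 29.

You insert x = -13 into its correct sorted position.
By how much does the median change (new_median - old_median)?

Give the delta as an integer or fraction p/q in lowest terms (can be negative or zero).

Answer: -7/2

Derivation:
Old median = 29
After inserting x = -13: new sorted = [-13, 11, 14, 18, 22, 29, 30, 32, 33, 34]
New median = 51/2
Delta = 51/2 - 29 = -7/2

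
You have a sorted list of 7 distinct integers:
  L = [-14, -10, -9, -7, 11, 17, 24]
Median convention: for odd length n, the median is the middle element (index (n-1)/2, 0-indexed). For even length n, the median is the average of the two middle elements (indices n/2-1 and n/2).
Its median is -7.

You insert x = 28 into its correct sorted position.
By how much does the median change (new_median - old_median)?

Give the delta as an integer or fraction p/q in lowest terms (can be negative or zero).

Old median = -7
After inserting x = 28: new sorted = [-14, -10, -9, -7, 11, 17, 24, 28]
New median = 2
Delta = 2 - -7 = 9

Answer: 9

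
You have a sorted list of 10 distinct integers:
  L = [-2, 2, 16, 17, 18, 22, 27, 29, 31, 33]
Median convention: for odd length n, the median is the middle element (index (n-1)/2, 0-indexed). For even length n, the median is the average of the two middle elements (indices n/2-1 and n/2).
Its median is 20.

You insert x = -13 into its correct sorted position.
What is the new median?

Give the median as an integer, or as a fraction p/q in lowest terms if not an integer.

Answer: 18

Derivation:
Old list (sorted, length 10): [-2, 2, 16, 17, 18, 22, 27, 29, 31, 33]
Old median = 20
Insert x = -13
Old length even (10). Middle pair: indices 4,5 = 18,22.
New length odd (11). New median = single middle element.
x = -13: 0 elements are < x, 10 elements are > x.
New sorted list: [-13, -2, 2, 16, 17, 18, 22, 27, 29, 31, 33]
New median = 18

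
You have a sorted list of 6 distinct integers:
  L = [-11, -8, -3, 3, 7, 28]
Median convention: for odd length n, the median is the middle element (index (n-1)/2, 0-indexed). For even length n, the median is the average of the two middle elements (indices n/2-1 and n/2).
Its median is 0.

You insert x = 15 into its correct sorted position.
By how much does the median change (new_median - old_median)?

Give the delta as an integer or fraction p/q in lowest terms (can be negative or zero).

Old median = 0
After inserting x = 15: new sorted = [-11, -8, -3, 3, 7, 15, 28]
New median = 3
Delta = 3 - 0 = 3

Answer: 3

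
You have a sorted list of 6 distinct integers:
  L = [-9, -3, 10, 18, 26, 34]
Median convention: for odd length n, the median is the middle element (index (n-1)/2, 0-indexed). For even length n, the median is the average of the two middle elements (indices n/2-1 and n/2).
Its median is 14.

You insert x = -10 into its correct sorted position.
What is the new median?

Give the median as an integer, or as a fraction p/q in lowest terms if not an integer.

Old list (sorted, length 6): [-9, -3, 10, 18, 26, 34]
Old median = 14
Insert x = -10
Old length even (6). Middle pair: indices 2,3 = 10,18.
New length odd (7). New median = single middle element.
x = -10: 0 elements are < x, 6 elements are > x.
New sorted list: [-10, -9, -3, 10, 18, 26, 34]
New median = 10

Answer: 10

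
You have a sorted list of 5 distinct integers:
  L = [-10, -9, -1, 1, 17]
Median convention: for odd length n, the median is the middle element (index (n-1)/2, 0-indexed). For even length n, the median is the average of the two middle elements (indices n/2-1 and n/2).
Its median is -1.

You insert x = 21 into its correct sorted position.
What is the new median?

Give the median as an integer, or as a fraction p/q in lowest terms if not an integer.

Answer: 0

Derivation:
Old list (sorted, length 5): [-10, -9, -1, 1, 17]
Old median = -1
Insert x = 21
Old length odd (5). Middle was index 2 = -1.
New length even (6). New median = avg of two middle elements.
x = 21: 5 elements are < x, 0 elements are > x.
New sorted list: [-10, -9, -1, 1, 17, 21]
New median = 0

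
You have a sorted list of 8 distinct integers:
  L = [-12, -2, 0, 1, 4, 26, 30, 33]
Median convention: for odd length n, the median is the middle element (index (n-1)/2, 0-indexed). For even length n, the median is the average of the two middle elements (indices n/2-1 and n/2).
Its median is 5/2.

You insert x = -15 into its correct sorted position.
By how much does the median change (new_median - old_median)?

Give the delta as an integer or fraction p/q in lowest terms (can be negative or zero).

Old median = 5/2
After inserting x = -15: new sorted = [-15, -12, -2, 0, 1, 4, 26, 30, 33]
New median = 1
Delta = 1 - 5/2 = -3/2

Answer: -3/2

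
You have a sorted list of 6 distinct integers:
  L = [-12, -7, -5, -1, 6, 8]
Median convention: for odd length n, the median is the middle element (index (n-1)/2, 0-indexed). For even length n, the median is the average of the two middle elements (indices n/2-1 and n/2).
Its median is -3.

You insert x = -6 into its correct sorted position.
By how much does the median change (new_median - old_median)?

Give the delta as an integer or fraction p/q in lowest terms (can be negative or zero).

Old median = -3
After inserting x = -6: new sorted = [-12, -7, -6, -5, -1, 6, 8]
New median = -5
Delta = -5 - -3 = -2

Answer: -2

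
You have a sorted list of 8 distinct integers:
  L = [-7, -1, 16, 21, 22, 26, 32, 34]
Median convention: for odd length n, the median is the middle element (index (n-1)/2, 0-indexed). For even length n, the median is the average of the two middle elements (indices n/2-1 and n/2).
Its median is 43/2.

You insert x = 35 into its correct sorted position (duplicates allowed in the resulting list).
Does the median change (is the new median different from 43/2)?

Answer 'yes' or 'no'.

Answer: yes

Derivation:
Old median = 43/2
Insert x = 35
New median = 22
Changed? yes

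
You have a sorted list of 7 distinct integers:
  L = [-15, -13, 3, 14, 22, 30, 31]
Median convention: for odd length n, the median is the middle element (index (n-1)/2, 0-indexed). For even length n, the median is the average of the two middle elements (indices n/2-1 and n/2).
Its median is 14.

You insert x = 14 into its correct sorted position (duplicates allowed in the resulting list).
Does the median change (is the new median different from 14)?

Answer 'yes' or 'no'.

Answer: no

Derivation:
Old median = 14
Insert x = 14
New median = 14
Changed? no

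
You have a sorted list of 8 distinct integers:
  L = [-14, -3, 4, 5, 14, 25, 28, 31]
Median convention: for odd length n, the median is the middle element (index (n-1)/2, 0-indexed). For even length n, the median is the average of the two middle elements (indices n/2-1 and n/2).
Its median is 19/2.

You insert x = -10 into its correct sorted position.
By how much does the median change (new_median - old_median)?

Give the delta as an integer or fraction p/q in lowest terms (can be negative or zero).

Old median = 19/2
After inserting x = -10: new sorted = [-14, -10, -3, 4, 5, 14, 25, 28, 31]
New median = 5
Delta = 5 - 19/2 = -9/2

Answer: -9/2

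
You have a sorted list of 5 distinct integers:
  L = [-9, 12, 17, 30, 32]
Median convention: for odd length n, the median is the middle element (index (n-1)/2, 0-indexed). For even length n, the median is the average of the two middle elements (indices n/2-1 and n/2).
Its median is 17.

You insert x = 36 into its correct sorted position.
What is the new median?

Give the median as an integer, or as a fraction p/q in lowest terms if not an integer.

Answer: 47/2

Derivation:
Old list (sorted, length 5): [-9, 12, 17, 30, 32]
Old median = 17
Insert x = 36
Old length odd (5). Middle was index 2 = 17.
New length even (6). New median = avg of two middle elements.
x = 36: 5 elements are < x, 0 elements are > x.
New sorted list: [-9, 12, 17, 30, 32, 36]
New median = 47/2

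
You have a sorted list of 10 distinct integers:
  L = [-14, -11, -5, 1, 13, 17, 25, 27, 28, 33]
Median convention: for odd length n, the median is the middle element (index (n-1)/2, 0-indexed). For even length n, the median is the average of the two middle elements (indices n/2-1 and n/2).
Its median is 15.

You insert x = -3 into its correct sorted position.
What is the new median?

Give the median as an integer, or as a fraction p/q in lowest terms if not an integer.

Old list (sorted, length 10): [-14, -11, -5, 1, 13, 17, 25, 27, 28, 33]
Old median = 15
Insert x = -3
Old length even (10). Middle pair: indices 4,5 = 13,17.
New length odd (11). New median = single middle element.
x = -3: 3 elements are < x, 7 elements are > x.
New sorted list: [-14, -11, -5, -3, 1, 13, 17, 25, 27, 28, 33]
New median = 13

Answer: 13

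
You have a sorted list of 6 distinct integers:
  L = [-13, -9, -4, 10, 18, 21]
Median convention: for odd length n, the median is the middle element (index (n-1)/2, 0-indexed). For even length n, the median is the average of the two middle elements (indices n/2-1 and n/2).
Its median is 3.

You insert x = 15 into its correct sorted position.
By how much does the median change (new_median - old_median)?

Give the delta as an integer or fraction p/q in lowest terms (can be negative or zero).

Answer: 7

Derivation:
Old median = 3
After inserting x = 15: new sorted = [-13, -9, -4, 10, 15, 18, 21]
New median = 10
Delta = 10 - 3 = 7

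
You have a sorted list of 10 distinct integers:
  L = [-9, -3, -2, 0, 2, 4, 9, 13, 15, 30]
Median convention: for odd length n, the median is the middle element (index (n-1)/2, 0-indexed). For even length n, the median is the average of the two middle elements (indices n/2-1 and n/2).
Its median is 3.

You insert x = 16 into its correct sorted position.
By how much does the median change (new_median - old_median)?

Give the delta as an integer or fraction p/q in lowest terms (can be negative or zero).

Answer: 1

Derivation:
Old median = 3
After inserting x = 16: new sorted = [-9, -3, -2, 0, 2, 4, 9, 13, 15, 16, 30]
New median = 4
Delta = 4 - 3 = 1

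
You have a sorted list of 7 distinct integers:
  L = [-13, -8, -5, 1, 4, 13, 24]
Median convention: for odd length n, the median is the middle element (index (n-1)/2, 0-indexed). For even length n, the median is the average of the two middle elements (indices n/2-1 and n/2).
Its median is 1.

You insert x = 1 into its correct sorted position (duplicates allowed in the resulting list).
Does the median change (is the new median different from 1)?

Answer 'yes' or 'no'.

Answer: no

Derivation:
Old median = 1
Insert x = 1
New median = 1
Changed? no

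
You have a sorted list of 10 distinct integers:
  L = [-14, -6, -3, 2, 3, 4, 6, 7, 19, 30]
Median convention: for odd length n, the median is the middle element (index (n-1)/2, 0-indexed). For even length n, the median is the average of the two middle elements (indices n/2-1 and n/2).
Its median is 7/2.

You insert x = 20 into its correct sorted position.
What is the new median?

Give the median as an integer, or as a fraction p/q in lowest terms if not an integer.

Old list (sorted, length 10): [-14, -6, -3, 2, 3, 4, 6, 7, 19, 30]
Old median = 7/2
Insert x = 20
Old length even (10). Middle pair: indices 4,5 = 3,4.
New length odd (11). New median = single middle element.
x = 20: 9 elements are < x, 1 elements are > x.
New sorted list: [-14, -6, -3, 2, 3, 4, 6, 7, 19, 20, 30]
New median = 4

Answer: 4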